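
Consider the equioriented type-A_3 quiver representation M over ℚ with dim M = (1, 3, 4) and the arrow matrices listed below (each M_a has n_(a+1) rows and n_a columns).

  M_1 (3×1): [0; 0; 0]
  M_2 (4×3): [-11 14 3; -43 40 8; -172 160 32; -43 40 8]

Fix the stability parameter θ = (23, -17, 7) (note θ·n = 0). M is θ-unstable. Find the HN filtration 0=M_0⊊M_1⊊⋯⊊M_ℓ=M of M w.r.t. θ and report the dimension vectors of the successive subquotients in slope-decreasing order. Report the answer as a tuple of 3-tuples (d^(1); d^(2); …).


Barcode: M ≅ I[1,1], I[2,2], I[2,3]^2, I[3,3]^2. HN layers by μ_θ (3 steps, strictly decreasing):
  μ^(1)=23; μ^(2)=7; μ^(3)=-17

((1, 0, 0); (0, 0, 4); (0, 3, 0))


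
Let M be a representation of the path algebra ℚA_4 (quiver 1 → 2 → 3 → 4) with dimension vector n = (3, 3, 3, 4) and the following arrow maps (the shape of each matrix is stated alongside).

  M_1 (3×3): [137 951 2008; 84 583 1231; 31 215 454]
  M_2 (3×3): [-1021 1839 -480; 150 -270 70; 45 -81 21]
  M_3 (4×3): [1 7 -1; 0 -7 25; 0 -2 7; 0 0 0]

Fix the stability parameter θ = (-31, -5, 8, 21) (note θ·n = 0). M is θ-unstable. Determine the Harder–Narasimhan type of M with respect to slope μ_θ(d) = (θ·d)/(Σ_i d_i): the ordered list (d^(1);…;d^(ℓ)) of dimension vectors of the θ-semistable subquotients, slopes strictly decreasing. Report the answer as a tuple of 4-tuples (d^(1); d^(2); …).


Interval decomposition of M: I[1,1], I[1,4]^2, I[2,2], I[3,4], I[4,4].
HN type (ℓ=4): μ^(1)=21; μ^(2)=8; μ^(3)=-5; μ^(4)=-31

((0, 0, 0, 4); (0, 0, 3, 0); (0, 3, 0, 0); (3, 0, 0, 0))


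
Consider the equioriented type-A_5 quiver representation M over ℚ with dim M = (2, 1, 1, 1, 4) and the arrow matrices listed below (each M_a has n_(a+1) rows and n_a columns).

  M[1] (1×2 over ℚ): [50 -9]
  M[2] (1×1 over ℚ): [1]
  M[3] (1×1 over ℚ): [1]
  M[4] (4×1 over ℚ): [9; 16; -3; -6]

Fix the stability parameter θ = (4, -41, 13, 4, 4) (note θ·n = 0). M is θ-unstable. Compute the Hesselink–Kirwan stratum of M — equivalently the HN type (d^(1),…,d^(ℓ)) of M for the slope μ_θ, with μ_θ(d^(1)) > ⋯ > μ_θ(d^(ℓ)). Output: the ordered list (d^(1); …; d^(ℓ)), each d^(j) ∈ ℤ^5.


Interval decomposition of M: I[1,1], I[1,5], I[5,5]^3.
HN type (ℓ=3): μ^(1)=7; μ^(2)=4; μ^(3)=-37/2

((0, 0, 1, 1, 1); (1, 0, 0, 0, 3); (1, 1, 0, 0, 0))


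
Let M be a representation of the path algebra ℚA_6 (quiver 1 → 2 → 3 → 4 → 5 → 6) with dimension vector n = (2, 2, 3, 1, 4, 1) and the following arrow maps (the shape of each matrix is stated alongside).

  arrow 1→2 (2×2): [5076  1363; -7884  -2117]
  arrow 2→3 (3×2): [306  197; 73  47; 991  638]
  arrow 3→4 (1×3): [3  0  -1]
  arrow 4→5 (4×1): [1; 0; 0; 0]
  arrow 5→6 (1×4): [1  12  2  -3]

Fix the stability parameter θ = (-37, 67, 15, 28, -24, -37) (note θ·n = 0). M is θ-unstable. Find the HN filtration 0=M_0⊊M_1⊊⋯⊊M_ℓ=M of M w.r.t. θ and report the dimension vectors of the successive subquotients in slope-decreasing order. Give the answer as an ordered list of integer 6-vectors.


Barcode: M ≅ I[1,1], I[1,3], I[2,6], I[3,3], I[5,5]^3. HN layers by μ_θ (5 steps, strictly decreasing):
  μ^(1)=41; μ^(2)=15; μ^(3)=49/5; μ^(4)=-24; μ^(5)=-37

((0, 1, 1, 0, 0, 0); (0, 0, 1, 0, 0, 0); (0, 1, 1, 1, 1, 1); (0, 0, 0, 0, 3, 0); (2, 0, 0, 0, 0, 0))


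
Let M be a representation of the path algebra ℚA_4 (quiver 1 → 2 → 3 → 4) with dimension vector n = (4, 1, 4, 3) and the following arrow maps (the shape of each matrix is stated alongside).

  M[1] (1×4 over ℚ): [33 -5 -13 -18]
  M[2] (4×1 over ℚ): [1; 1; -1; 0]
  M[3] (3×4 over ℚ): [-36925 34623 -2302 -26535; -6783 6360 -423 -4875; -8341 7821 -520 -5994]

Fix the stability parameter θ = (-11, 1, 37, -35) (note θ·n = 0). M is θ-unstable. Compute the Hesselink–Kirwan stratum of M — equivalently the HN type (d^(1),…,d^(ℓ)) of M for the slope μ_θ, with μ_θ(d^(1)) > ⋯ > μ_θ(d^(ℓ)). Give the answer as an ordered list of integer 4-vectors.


Barcode: M ≅ I[1,1]^3, I[1,3], I[3,4]^3. HN layers by μ_θ (3 steps, strictly decreasing):
  μ^(1)=37; μ^(2)=1; μ^(3)=-11

((0, 0, 1, 0); (0, 1, 3, 3); (4, 0, 0, 0))


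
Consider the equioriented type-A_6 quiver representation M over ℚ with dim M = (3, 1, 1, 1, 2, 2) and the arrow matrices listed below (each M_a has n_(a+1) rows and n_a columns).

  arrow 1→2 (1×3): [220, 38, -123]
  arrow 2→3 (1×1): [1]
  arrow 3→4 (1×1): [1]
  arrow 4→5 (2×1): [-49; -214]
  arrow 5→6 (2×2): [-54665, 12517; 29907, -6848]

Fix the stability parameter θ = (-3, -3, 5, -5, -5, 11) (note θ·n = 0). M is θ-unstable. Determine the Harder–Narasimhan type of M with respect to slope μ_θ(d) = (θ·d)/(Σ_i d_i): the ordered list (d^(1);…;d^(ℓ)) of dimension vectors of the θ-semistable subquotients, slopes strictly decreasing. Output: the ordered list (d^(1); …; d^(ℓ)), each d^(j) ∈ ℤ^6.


Barcode: M ≅ I[1,1]^2, I[1,6], I[5,6]. HN layers by μ_θ (4 steps, strictly decreasing):
  μ^(1)=11; μ^(2)=-5/3; μ^(3)=-3; μ^(4)=-5

((0, 0, 0, 0, 0, 2); (0, 0, 1, 1, 1, 0); (3, 1, 0, 0, 0, 0); (0, 0, 0, 0, 1, 0))


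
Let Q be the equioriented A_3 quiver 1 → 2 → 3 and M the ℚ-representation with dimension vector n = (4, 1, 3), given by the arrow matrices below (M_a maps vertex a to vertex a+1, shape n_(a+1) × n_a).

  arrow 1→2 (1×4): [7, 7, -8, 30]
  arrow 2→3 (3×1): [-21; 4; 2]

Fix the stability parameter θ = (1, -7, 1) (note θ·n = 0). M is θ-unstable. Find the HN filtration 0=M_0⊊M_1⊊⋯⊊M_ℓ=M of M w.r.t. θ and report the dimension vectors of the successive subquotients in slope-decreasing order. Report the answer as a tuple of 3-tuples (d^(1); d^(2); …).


Via rank(M_{q-1}∘⋯∘M_p): M ≅ I[1,1]^3, I[1,3], I[3,3]^2.
μ_θ-semistable layers: μ^(1)=1; μ^(2)=-3

((3, 0, 3); (1, 1, 0))


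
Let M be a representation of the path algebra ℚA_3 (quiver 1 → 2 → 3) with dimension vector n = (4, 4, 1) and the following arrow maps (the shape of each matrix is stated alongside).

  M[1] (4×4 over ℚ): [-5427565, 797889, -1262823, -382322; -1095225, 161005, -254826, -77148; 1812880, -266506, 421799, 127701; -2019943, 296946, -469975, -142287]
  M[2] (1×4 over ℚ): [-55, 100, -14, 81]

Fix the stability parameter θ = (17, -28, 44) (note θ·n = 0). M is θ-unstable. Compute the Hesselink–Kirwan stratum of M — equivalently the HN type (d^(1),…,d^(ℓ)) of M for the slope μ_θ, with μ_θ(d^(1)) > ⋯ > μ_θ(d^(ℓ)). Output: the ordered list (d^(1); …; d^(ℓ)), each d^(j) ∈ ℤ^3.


Interval decomposition of M: I[1,2]^3, I[1,3].
HN type (ℓ=2): μ^(1)=44; μ^(2)=-11/2

((0, 0, 1); (4, 4, 0))


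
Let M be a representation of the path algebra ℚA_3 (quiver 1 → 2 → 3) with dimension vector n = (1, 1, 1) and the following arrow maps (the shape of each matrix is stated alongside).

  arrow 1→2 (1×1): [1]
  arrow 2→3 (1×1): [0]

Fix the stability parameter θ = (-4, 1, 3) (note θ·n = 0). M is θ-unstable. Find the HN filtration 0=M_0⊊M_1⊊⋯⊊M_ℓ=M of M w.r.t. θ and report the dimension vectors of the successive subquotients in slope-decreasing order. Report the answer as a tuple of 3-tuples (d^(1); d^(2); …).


Via rank(M_{q-1}∘⋯∘M_p): M ≅ I[1,2], I[3,3].
μ_θ-semistable layers: μ^(1)=3; μ^(2)=1; μ^(3)=-4

((0, 0, 1); (0, 1, 0); (1, 0, 0))


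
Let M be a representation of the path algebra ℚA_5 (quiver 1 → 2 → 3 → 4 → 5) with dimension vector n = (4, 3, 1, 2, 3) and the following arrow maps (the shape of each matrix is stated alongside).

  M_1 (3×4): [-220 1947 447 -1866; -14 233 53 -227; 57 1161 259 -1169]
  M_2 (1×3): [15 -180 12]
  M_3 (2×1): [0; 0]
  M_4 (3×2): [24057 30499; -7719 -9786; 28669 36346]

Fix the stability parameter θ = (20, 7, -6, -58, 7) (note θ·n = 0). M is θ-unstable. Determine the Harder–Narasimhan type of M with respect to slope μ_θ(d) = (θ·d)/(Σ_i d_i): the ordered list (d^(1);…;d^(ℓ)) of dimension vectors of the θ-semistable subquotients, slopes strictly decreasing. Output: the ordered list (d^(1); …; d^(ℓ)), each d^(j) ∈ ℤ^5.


Via rank(M_{q-1}∘⋯∘M_p): M ≅ I[1,1], I[1,2]^2, I[1,3], I[4,5]^2, I[5,5].
μ_θ-semistable layers: μ^(1)=20; μ^(2)=27/2; μ^(3)=7; μ^(4)=-58

((1, 0, 0, 0, 0); (2, 2, 0, 0, 0); (1, 1, 1, 0, 3); (0, 0, 0, 2, 0))


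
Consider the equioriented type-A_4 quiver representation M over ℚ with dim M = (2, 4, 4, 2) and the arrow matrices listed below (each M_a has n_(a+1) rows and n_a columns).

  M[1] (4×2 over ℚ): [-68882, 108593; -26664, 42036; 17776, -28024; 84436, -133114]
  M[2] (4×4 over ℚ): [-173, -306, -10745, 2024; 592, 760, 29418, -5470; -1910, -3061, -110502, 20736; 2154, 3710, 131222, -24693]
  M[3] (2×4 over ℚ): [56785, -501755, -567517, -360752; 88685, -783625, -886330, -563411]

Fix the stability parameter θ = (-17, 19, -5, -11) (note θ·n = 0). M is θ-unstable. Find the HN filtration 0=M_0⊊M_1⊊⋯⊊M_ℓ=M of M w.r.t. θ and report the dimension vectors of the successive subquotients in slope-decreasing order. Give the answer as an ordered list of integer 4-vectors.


Interval decomposition of M: I[1,1], I[1,4], I[2,3]^2, I[2,4].
HN type (ℓ=3): μ^(1)=7; μ^(2)=1; μ^(3)=-17

((0, 2, 2, 0); (0, 2, 2, 2); (2, 0, 0, 0))


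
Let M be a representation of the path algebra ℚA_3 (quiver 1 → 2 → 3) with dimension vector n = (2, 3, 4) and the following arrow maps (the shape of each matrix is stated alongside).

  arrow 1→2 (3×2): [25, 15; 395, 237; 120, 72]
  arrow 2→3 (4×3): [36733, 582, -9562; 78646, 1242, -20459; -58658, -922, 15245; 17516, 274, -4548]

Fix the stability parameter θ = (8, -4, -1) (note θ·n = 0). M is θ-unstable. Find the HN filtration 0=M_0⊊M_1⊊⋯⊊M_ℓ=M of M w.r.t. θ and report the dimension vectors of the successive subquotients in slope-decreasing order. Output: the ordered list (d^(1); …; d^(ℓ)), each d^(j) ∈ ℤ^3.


Interval decomposition of M: I[1,1], I[1,3], I[2,3]^2, I[3,3].
HN type (ℓ=4): μ^(1)=8; μ^(2)=1; μ^(3)=-1; μ^(4)=-4

((1, 0, 0); (1, 1, 1); (0, 0, 3); (0, 2, 0))


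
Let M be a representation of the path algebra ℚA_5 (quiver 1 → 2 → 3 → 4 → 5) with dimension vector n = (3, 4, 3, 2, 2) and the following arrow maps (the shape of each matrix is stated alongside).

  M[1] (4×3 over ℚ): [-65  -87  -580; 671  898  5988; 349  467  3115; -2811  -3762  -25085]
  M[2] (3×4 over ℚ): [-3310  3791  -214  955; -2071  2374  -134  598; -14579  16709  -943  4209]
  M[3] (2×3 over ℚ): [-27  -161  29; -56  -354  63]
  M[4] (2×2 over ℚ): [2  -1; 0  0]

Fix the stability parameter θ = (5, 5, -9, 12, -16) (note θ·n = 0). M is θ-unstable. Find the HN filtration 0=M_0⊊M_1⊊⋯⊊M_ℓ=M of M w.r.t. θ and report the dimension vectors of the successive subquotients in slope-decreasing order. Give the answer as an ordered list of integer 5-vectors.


Interval decomposition of M: I[1,2], I[1,3], I[1,4], I[2,5], I[5,5].
HN type (ℓ=5): μ^(1)=12; μ^(2)=5; μ^(3)=1/3; μ^(4)=-2; μ^(5)=-16

((0, 0, 0, 1, 0); (1, 1, 0, 0, 0); (2, 2, 2, 0, 0); (0, 1, 1, 1, 1); (0, 0, 0, 0, 1))


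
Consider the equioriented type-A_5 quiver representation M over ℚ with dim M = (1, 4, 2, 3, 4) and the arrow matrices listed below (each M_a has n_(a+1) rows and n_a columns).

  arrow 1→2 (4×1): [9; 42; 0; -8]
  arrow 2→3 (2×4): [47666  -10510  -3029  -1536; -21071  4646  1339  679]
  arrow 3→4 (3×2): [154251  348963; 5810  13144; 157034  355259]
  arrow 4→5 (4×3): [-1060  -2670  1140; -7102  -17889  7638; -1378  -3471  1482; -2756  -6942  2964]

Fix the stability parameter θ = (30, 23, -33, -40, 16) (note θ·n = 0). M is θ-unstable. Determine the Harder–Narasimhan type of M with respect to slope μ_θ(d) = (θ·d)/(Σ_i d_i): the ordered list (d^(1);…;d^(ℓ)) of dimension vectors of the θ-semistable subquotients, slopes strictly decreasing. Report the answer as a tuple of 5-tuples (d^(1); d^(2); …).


Interval decomposition of M: I[1,4], I[2,2]^2, I[2,4], I[4,5], I[5,5]^3.
HN type (ℓ=5): μ^(1)=23; μ^(2)=16; μ^(3)=-5; μ^(4)=-50/3; μ^(5)=-40

((0, 2, 0, 0, 0); (0, 0, 0, 0, 4); (1, 1, 1, 1, 0); (0, 1, 1, 1, 0); (0, 0, 0, 1, 0))


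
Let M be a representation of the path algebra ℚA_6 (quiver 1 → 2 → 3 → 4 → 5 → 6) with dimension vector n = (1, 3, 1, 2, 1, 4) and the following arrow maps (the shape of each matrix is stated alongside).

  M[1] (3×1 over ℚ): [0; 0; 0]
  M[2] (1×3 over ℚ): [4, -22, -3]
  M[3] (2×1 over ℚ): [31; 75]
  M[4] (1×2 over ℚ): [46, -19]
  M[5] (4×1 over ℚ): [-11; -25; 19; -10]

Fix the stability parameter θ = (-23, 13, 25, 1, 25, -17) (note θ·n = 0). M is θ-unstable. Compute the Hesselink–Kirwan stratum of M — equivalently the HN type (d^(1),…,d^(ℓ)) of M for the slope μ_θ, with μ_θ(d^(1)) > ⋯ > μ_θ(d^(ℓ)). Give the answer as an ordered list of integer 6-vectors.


Barcode: M ≅ I[1,1], I[2,2]^2, I[2,6], I[4,4], I[6,6]^3. HN layers by μ_θ (5 steps, strictly decreasing):
  μ^(1)=13; μ^(2)=47/5; μ^(3)=1; μ^(4)=-17; μ^(5)=-23

((0, 2, 0, 0, 0, 0); (0, 1, 1, 1, 1, 1); (0, 0, 0, 1, 0, 0); (0, 0, 0, 0, 0, 3); (1, 0, 0, 0, 0, 0))


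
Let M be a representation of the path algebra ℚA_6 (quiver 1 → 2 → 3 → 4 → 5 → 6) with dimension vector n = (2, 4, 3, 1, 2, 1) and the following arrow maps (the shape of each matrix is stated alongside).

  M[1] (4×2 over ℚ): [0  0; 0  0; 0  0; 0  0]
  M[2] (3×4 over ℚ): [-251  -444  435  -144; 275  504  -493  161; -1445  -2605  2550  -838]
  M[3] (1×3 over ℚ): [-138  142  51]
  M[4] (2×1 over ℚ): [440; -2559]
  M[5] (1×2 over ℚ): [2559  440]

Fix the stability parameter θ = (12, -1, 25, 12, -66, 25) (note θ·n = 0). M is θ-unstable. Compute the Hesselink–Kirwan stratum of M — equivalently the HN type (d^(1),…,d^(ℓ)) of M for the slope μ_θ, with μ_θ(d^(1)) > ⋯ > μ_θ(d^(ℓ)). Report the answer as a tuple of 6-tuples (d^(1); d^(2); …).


Interval decomposition of M: I[1,1]^2, I[2,2], I[2,3]^2, I[2,5], I[5,6].
HN type (ℓ=5): μ^(1)=25; μ^(2)=12; μ^(3)=-1; μ^(4)=-15/2; μ^(5)=-66

((0, 0, 2, 0, 0, 1); (2, 0, 0, 0, 0, 0); (0, 3, 0, 0, 0, 0); (0, 1, 1, 1, 1, 0); (0, 0, 0, 0, 1, 0))


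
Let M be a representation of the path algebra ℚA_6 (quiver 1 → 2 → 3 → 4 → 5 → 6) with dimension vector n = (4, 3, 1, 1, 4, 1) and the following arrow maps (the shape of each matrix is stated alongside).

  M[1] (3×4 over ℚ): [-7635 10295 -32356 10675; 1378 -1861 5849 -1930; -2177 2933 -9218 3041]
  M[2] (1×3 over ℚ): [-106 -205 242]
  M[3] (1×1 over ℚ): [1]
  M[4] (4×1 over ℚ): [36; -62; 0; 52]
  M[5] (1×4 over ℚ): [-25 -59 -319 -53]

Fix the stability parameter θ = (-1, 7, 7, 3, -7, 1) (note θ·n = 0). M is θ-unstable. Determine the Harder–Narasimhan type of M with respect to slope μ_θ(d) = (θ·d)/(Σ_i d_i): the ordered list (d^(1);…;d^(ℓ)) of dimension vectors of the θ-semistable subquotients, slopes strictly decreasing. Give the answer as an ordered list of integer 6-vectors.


Interval decomposition of M: I[1,1], I[1,2]^2, I[1,6], I[5,5]^3.
HN type (ℓ=4): μ^(1)=7; μ^(2)=11/5; μ^(3)=-1; μ^(4)=-7

((0, 2, 0, 0, 0, 0); (0, 1, 1, 1, 1, 1); (4, 0, 0, 0, 0, 0); (0, 0, 0, 0, 3, 0))


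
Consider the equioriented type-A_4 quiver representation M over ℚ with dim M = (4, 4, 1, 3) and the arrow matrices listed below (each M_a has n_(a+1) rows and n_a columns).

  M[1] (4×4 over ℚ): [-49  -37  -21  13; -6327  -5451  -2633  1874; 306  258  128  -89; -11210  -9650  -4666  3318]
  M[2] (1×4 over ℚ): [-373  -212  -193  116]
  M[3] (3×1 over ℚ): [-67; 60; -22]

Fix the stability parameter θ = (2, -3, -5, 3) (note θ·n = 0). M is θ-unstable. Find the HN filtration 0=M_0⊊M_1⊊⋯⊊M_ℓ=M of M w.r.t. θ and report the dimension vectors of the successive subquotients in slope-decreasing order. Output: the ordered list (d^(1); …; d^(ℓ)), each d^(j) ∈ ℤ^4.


Barcode: M ≅ I[1,1]^2, I[1,2], I[1,4], I[2,2]^2, I[4,4]^2. HN layers by μ_θ (5 steps, strictly decreasing):
  μ^(1)=3; μ^(2)=2; μ^(3)=-1/2; μ^(4)=-2; μ^(5)=-3

((0, 0, 0, 3); (2, 0, 0, 0); (1, 1, 0, 0); (1, 1, 1, 0); (0, 2, 0, 0))


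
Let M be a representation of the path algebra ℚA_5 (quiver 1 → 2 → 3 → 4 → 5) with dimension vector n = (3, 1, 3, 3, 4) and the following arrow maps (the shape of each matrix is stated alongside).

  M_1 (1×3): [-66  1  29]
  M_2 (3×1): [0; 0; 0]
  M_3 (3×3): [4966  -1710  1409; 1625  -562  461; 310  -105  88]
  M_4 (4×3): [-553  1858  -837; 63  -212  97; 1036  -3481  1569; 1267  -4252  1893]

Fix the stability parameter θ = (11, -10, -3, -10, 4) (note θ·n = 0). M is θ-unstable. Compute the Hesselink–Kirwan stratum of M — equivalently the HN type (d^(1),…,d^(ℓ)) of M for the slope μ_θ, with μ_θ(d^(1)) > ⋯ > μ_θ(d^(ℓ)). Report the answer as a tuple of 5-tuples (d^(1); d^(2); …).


Barcode: M ≅ I[1,1]^2, I[1,2], I[3,4], I[3,5]^2, I[5,5]^2. HN layers by μ_θ (4 steps, strictly decreasing):
  μ^(1)=11; μ^(2)=4; μ^(3)=1/2; μ^(4)=-13/2

((2, 0, 0, 0, 0); (0, 0, 0, 0, 4); (1, 1, 0, 0, 0); (0, 0, 3, 3, 0))


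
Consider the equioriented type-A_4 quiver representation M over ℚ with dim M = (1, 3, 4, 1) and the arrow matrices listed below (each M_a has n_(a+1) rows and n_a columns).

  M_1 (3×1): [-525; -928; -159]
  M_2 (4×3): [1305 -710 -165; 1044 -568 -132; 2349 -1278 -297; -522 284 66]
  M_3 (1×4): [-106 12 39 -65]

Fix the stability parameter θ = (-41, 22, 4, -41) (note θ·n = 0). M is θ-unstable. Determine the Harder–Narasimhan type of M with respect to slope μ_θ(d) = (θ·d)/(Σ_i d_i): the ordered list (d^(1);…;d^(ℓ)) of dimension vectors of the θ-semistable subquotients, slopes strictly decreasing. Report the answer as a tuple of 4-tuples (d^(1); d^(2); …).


Interval decomposition of M: I[1,4], I[2,2]^2, I[3,3]^3.
HN type (ℓ=4): μ^(1)=22; μ^(2)=4; μ^(3)=-5; μ^(4)=-41

((0, 2, 0, 0); (0, 0, 3, 0); (0, 1, 1, 1); (1, 0, 0, 0))


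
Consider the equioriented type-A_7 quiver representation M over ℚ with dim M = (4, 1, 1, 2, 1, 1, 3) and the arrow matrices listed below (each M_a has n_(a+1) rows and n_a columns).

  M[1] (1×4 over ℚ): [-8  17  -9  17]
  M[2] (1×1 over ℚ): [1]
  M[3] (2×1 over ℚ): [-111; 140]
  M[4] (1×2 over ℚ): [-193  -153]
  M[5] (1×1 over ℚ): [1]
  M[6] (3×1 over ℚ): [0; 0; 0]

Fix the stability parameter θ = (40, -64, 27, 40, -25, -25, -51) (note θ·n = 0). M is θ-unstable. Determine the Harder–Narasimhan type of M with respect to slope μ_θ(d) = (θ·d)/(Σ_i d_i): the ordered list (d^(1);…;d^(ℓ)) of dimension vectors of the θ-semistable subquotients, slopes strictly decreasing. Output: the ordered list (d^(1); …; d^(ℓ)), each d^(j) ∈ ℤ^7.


Via rank(M_{q-1}∘⋯∘M_p): M ≅ I[1,1]^3, I[1,6], I[4,4], I[7,7]^3.
μ_θ-semistable layers: μ^(1)=40; μ^(2)=17/4; μ^(3)=-12; μ^(4)=-51

((3, 0, 0, 1, 0, 0, 0); (0, 0, 1, 1, 1, 1, 0); (1, 1, 0, 0, 0, 0, 0); (0, 0, 0, 0, 0, 0, 3))


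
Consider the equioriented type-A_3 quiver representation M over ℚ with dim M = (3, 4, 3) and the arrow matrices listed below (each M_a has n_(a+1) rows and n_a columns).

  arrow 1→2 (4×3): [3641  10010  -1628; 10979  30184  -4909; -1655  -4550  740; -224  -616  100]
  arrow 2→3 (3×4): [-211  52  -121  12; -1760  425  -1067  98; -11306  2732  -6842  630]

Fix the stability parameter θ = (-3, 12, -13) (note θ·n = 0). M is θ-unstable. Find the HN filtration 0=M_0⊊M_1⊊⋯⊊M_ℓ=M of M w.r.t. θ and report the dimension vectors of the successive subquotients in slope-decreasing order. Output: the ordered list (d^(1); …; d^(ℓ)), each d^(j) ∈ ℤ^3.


Via rank(M_{q-1}∘⋯∘M_p): M ≅ I[1,1], I[1,2], I[1,3], I[2,3]^2.
μ_θ-semistable layers: μ^(1)=12; μ^(2)=-1/2; μ^(3)=-3

((0, 1, 0); (0, 3, 3); (3, 0, 0))


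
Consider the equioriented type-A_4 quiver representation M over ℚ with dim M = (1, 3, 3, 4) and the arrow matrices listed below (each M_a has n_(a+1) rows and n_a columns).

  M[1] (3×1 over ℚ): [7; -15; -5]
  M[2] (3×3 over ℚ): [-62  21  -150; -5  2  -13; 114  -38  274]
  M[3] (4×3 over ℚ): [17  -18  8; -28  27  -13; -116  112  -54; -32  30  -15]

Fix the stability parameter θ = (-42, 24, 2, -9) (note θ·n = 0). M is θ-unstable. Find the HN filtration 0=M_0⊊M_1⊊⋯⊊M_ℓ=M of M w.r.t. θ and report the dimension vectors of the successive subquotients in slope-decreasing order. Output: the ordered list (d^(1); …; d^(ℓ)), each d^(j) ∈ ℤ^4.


Barcode: M ≅ I[1,4], I[2,2], I[2,4], I[3,4], I[4,4]. HN layers by μ_θ (5 steps, strictly decreasing):
  μ^(1)=24; μ^(2)=17/3; μ^(3)=-7/2; μ^(4)=-9; μ^(5)=-42

((0, 1, 0, 0); (0, 2, 2, 2); (0, 0, 1, 1); (0, 0, 0, 1); (1, 0, 0, 0))


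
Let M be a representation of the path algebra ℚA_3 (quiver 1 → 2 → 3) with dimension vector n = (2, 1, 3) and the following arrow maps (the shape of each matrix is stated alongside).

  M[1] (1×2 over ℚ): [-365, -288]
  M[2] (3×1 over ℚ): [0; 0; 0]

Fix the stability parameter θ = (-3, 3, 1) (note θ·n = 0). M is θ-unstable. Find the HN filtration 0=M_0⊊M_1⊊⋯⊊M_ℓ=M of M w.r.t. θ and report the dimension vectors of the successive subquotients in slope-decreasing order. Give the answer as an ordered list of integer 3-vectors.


Interval decomposition of M: I[1,1], I[1,2], I[3,3]^3.
HN type (ℓ=3): μ^(1)=3; μ^(2)=1; μ^(3)=-3

((0, 1, 0); (0, 0, 3); (2, 0, 0))


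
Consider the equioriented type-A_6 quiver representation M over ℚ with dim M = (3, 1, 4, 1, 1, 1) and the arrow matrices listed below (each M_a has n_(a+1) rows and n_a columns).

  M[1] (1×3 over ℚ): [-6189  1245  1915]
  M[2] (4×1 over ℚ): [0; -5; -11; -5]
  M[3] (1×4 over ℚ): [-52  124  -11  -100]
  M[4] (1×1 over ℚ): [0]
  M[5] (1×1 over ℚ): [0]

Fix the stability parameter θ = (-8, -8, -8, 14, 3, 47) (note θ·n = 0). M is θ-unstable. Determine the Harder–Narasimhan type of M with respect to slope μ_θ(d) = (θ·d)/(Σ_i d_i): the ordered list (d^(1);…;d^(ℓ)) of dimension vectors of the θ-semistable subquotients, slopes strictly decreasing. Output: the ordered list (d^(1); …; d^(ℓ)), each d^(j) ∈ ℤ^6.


Via rank(M_{q-1}∘⋯∘M_p): M ≅ I[1,1]^2, I[1,4], I[3,3]^3, I[5,5], I[6,6].
μ_θ-semistable layers: μ^(1)=47; μ^(2)=14; μ^(3)=3; μ^(4)=-8

((0, 0, 0, 0, 0, 1); (0, 0, 0, 1, 0, 0); (0, 0, 0, 0, 1, 0); (3, 1, 4, 0, 0, 0))


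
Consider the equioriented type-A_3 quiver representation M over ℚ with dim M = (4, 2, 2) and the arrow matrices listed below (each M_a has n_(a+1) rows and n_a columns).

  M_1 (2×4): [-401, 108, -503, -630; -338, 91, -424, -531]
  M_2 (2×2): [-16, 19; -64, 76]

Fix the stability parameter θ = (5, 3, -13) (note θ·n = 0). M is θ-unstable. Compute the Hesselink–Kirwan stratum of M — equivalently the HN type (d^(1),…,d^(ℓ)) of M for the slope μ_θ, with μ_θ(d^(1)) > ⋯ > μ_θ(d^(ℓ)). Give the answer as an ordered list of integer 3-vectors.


Via rank(M_{q-1}∘⋯∘M_p): M ≅ I[1,1]^2, I[1,2], I[1,3], I[3,3].
μ_θ-semistable layers: μ^(1)=5; μ^(2)=4; μ^(3)=-5/3; μ^(4)=-13

((2, 0, 0); (1, 1, 0); (1, 1, 1); (0, 0, 1))


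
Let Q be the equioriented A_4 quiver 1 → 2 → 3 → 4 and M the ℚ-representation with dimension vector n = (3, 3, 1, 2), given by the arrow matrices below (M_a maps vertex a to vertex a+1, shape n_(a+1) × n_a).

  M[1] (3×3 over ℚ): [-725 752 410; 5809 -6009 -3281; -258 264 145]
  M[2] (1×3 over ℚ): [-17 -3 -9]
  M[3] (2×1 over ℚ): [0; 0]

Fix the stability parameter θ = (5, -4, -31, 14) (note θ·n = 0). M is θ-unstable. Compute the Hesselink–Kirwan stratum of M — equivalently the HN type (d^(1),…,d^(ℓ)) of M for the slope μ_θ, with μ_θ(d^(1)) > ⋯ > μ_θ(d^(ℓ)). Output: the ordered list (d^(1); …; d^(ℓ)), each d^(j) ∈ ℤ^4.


Via rank(M_{q-1}∘⋯∘M_p): M ≅ I[1,2]^2, I[1,3], I[4,4]^2.
μ_θ-semistable layers: μ^(1)=14; μ^(2)=1/2; μ^(3)=-10

((0, 0, 0, 2); (2, 2, 0, 0); (1, 1, 1, 0))


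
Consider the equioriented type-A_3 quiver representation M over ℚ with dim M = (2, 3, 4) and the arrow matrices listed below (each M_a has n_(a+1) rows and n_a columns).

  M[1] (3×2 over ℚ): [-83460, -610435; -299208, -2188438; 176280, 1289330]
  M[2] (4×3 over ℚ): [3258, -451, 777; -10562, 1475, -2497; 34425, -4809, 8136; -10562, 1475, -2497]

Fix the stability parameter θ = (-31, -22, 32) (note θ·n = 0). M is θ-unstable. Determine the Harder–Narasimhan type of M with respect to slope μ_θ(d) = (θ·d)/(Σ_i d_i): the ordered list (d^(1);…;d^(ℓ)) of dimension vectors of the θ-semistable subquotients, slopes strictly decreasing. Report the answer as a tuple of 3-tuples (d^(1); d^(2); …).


Interval decomposition of M: I[1,1], I[1,3], I[2,2], I[2,3], I[3,3]^2.
HN type (ℓ=3): μ^(1)=32; μ^(2)=-22; μ^(3)=-31

((0, 0, 4); (0, 3, 0); (2, 0, 0))


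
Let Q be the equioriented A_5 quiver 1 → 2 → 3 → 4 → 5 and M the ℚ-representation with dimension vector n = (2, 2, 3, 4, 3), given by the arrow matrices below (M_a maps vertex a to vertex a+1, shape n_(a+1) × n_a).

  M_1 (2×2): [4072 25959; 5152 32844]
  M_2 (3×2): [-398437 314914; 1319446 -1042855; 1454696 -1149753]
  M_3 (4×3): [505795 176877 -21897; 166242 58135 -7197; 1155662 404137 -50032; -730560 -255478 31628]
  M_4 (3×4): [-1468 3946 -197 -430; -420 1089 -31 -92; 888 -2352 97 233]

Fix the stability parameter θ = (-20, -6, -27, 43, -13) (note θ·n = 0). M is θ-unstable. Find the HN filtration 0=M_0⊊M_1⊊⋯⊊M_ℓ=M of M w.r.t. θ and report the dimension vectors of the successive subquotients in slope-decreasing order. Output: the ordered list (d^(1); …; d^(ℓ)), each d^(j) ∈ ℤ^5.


Barcode: M ≅ I[1,1], I[1,4], I[2,5], I[3,5], I[4,5]. HN layers by μ_θ (5 steps, strictly decreasing):
  μ^(1)=43; μ^(2)=15; μ^(3)=-33/2; μ^(4)=-20; μ^(5)=-27

((0, 0, 0, 1, 0); (0, 0, 0, 3, 3); (0, 2, 2, 0, 0); (2, 0, 0, 0, 0); (0, 0, 1, 0, 0))


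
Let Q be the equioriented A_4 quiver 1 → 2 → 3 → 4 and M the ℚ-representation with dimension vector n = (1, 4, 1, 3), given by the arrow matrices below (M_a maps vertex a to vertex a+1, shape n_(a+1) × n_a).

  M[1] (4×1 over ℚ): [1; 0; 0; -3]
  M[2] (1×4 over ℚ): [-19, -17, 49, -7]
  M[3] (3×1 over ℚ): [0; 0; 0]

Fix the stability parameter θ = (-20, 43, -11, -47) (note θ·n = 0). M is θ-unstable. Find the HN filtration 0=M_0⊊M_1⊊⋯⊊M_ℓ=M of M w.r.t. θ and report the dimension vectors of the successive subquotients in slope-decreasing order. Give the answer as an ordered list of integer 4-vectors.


Via rank(M_{q-1}∘⋯∘M_p): M ≅ I[1,3], I[2,2]^3, I[4,4]^3.
μ_θ-semistable layers: μ^(1)=43; μ^(2)=16; μ^(3)=-20; μ^(4)=-47

((0, 3, 0, 0); (0, 1, 1, 0); (1, 0, 0, 0); (0, 0, 0, 3))


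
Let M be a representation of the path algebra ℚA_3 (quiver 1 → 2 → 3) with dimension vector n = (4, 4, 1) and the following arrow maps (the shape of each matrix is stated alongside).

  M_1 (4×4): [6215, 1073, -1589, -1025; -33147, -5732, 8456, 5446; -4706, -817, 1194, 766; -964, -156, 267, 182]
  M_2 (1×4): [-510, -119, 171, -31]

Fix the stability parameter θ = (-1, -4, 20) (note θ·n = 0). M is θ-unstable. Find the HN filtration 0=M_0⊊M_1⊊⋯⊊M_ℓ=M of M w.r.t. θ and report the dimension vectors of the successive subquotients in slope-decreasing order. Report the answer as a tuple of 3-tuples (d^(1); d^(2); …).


Barcode: M ≅ I[1,2]^3, I[1,3]. HN layers by μ_θ (2 steps, strictly decreasing):
  μ^(1)=20; μ^(2)=-5/2

((0, 0, 1); (4, 4, 0))


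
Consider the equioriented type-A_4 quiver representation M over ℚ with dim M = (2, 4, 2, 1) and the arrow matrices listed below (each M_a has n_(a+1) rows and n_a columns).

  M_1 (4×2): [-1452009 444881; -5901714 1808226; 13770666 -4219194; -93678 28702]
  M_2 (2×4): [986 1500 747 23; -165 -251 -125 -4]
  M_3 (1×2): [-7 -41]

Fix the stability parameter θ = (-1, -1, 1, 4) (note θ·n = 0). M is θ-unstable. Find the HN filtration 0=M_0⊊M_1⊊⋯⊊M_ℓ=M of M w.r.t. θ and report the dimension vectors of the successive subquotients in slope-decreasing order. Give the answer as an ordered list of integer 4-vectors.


Via rank(M_{q-1}∘⋯∘M_p): M ≅ I[1,1], I[1,4], I[2,2]^2, I[2,3].
μ_θ-semistable layers: μ^(1)=4; μ^(2)=1; μ^(3)=-1

((0, 0, 0, 1); (0, 0, 2, 0); (2, 4, 0, 0))


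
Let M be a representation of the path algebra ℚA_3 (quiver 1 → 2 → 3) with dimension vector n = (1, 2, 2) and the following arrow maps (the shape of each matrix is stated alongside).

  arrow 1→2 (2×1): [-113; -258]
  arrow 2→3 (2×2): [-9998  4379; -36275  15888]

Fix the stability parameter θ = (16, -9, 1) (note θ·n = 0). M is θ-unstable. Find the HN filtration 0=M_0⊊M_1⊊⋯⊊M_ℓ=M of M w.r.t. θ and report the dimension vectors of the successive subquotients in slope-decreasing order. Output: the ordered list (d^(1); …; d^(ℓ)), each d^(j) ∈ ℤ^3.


Interval decomposition of M: I[1,3], I[2,3].
HN type (ℓ=3): μ^(1)=8/3; μ^(2)=1; μ^(3)=-9

((1, 1, 1); (0, 0, 1); (0, 1, 0))


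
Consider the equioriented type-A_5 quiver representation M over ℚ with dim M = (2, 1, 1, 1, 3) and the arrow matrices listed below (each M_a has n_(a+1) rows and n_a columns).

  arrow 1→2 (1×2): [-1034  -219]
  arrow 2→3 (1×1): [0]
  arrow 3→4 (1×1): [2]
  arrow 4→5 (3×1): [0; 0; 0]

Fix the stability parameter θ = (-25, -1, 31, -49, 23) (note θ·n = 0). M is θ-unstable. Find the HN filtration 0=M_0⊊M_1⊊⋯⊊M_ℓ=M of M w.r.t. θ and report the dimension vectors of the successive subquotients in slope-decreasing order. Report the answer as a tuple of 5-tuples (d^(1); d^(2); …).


Via rank(M_{q-1}∘⋯∘M_p): M ≅ I[1,1], I[1,2], I[3,4], I[5,5]^3.
μ_θ-semistable layers: μ^(1)=23; μ^(2)=-1; μ^(3)=-9; μ^(4)=-25

((0, 0, 0, 0, 3); (0, 1, 0, 0, 0); (0, 0, 1, 1, 0); (2, 0, 0, 0, 0))


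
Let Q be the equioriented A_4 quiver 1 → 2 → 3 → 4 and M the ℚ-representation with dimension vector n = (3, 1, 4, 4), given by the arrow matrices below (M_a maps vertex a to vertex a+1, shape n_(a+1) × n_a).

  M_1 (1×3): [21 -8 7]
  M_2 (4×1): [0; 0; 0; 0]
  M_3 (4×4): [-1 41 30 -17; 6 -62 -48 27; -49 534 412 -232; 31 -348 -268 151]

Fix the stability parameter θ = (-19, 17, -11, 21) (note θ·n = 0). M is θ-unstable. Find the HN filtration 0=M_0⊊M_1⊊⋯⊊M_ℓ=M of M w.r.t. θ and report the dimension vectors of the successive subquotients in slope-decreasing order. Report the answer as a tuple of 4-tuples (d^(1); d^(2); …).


Via rank(M_{q-1}∘⋯∘M_p): M ≅ I[1,1]^2, I[1,2], I[3,3], I[3,4]^3, I[4,4].
μ_θ-semistable layers: μ^(1)=21; μ^(2)=17; μ^(3)=-11; μ^(4)=-19

((0, 0, 0, 4); (0, 1, 0, 0); (0, 0, 4, 0); (3, 0, 0, 0))


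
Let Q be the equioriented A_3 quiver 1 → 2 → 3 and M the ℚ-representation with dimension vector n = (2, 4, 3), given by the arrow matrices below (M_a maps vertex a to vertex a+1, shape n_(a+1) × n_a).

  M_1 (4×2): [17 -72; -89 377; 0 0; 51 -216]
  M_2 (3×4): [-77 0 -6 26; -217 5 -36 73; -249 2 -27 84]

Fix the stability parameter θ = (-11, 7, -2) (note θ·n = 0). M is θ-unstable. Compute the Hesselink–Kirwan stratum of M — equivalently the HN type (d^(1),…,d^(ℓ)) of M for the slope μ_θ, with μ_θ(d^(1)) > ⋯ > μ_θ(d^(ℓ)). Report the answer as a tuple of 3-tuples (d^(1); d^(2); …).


Interval decomposition of M: I[1,3]^2, I[2,2], I[2,3].
HN type (ℓ=3): μ^(1)=7; μ^(2)=5/2; μ^(3)=-11

((0, 1, 0); (0, 3, 3); (2, 0, 0))


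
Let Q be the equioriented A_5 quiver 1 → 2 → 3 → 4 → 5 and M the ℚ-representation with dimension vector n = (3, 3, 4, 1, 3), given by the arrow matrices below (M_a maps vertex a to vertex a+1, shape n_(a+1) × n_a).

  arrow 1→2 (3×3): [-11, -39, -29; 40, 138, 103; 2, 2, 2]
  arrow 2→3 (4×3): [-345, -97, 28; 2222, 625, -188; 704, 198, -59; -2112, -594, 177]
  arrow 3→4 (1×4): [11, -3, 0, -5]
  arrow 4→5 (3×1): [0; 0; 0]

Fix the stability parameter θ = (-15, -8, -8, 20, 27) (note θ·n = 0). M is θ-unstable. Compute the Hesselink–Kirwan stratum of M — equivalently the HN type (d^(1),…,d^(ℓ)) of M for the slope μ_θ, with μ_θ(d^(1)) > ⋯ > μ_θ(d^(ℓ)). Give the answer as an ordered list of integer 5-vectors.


Via rank(M_{q-1}∘⋯∘M_p): M ≅ I[1,1], I[1,3], I[1,4], I[2,3], I[3,3], I[5,5]^3.
μ_θ-semistable layers: μ^(1)=27; μ^(2)=20; μ^(3)=-8; μ^(4)=-15

((0, 0, 0, 0, 3); (0, 0, 0, 1, 0); (0, 3, 4, 0, 0); (3, 0, 0, 0, 0))


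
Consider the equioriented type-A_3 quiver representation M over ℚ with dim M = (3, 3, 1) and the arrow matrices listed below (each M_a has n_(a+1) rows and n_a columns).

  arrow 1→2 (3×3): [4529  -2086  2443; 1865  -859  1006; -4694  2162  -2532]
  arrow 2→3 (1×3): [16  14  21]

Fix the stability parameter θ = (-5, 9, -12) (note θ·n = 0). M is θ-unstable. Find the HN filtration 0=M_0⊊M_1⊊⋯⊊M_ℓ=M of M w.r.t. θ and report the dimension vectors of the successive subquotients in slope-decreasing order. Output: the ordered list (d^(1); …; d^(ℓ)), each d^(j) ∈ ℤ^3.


Interval decomposition of M: I[1,1], I[1,2]^2, I[2,3].
HN type (ℓ=3): μ^(1)=9; μ^(2)=-3/2; μ^(3)=-5

((0, 2, 0); (0, 1, 1); (3, 0, 0))


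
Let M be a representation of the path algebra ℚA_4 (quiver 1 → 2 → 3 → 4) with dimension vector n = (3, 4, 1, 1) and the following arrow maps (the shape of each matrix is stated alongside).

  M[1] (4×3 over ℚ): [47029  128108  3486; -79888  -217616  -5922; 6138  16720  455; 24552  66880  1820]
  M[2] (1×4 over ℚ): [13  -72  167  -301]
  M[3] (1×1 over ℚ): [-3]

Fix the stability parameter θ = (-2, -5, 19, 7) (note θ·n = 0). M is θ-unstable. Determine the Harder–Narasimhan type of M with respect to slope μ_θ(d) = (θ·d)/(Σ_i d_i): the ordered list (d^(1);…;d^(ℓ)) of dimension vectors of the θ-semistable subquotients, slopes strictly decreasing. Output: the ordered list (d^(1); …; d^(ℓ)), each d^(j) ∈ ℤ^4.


Interval decomposition of M: I[1,1], I[1,2], I[1,4], I[2,2]^2.
HN type (ℓ=4): μ^(1)=13; μ^(2)=-2; μ^(3)=-7/2; μ^(4)=-5

((0, 0, 1, 1); (1, 0, 0, 0); (2, 2, 0, 0); (0, 2, 0, 0))


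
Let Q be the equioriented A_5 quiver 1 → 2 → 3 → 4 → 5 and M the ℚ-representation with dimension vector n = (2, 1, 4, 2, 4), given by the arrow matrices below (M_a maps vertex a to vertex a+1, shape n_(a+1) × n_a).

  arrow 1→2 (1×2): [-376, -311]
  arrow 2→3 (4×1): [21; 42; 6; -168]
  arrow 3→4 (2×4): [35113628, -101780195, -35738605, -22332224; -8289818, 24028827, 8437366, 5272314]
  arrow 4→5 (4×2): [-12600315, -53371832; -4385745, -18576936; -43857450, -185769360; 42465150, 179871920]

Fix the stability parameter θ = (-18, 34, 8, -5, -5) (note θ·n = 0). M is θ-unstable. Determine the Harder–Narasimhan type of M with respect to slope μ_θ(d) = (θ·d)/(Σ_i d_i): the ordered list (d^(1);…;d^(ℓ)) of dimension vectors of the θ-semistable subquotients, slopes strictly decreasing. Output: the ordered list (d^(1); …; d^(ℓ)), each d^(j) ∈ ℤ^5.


Interval decomposition of M: I[1,1], I[1,3], I[3,3], I[3,4], I[3,5], I[5,5]^3.
HN type (ℓ=6): μ^(1)=21; μ^(2)=8; μ^(3)=3/2; μ^(4)=-2/3; μ^(5)=-5; μ^(6)=-18

((0, 1, 1, 0, 0); (0, 0, 1, 0, 0); (0, 0, 1, 1, 0); (0, 0, 1, 1, 1); (0, 0, 0, 0, 3); (2, 0, 0, 0, 0))


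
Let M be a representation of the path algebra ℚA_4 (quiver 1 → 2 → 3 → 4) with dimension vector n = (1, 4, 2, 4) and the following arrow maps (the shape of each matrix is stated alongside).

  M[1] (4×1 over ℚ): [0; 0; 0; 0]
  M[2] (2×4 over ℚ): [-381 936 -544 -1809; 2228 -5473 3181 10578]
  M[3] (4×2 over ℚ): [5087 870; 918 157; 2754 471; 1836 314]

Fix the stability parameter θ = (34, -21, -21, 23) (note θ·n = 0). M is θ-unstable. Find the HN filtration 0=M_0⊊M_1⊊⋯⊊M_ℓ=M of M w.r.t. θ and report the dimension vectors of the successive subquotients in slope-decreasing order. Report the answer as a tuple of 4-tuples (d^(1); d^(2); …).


Barcode: M ≅ I[1,1], I[2,2]^2, I[2,4]^2, I[4,4]^2. HN layers by μ_θ (3 steps, strictly decreasing):
  μ^(1)=34; μ^(2)=23; μ^(3)=-21

((1, 0, 0, 0); (0, 0, 0, 4); (0, 4, 2, 0))


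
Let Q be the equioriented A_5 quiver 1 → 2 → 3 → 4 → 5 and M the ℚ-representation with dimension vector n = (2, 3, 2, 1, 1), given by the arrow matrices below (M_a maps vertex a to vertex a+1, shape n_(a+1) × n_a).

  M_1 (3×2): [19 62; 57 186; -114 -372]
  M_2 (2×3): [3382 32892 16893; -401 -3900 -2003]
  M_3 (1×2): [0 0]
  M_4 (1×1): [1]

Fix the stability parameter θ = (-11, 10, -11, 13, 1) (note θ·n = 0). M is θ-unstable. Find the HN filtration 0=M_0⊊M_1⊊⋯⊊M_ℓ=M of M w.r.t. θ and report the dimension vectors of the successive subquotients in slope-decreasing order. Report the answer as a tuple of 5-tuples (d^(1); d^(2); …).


Interval decomposition of M: I[1,1], I[1,3], I[2,2], I[2,3], I[4,5].
HN type (ℓ=4): μ^(1)=10; μ^(2)=7; μ^(3)=-1/2; μ^(4)=-11

((0, 1, 0, 0, 0); (0, 0, 0, 1, 1); (0, 2, 2, 0, 0); (2, 0, 0, 0, 0))


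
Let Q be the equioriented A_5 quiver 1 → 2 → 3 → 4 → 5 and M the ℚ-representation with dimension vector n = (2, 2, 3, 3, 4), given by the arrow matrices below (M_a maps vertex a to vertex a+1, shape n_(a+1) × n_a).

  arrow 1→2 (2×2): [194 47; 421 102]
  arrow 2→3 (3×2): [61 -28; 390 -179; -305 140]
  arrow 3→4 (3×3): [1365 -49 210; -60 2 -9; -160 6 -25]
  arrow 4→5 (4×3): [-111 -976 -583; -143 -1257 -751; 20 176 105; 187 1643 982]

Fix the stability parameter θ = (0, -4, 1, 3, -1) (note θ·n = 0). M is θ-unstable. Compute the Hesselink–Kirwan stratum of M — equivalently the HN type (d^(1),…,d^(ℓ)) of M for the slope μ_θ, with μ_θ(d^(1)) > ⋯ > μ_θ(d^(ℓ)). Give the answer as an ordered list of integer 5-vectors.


Barcode: M ≅ I[1,5]^2, I[3,3], I[4,5], I[5,5]. HN layers by μ_θ (3 steps, strictly decreasing):
  μ^(1)=1; μ^(2)=-1; μ^(3)=-2

((0, 0, 3, 3, 3); (0, 0, 0, 0, 1); (2, 2, 0, 0, 0))


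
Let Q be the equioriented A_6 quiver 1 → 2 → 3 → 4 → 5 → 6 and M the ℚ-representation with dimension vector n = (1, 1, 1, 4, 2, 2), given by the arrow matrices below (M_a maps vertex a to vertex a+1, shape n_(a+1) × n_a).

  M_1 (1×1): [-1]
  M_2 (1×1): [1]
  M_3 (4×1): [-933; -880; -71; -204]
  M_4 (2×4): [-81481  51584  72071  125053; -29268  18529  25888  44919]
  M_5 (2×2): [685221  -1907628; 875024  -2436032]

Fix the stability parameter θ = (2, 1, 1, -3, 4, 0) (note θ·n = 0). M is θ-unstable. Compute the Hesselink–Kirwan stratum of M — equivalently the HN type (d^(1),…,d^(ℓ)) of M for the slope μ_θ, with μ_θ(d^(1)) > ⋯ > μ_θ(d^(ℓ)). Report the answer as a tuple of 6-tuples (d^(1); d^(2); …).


Interval decomposition of M: I[1,4], I[4,4], I[4,5], I[4,6], I[6,6].
HN type (ℓ=5): μ^(1)=4; μ^(2)=2; μ^(3)=1/4; μ^(4)=0; μ^(5)=-3

((0, 0, 0, 0, 1, 0); (0, 0, 0, 0, 1, 1); (1, 1, 1, 1, 0, 0); (0, 0, 0, 0, 0, 1); (0, 0, 0, 3, 0, 0))


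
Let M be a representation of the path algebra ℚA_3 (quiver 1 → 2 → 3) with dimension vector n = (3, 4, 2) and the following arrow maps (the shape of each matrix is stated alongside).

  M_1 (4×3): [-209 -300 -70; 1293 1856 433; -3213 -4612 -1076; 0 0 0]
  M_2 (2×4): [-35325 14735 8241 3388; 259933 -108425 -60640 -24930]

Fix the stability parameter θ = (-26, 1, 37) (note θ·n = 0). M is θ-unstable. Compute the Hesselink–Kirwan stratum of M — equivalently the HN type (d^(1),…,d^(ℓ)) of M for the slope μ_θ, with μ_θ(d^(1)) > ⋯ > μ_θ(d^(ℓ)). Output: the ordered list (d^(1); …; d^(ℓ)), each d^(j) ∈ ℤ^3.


Interval decomposition of M: I[1,1], I[1,3]^2, I[2,2]^2.
HN type (ℓ=3): μ^(1)=37; μ^(2)=1; μ^(3)=-26

((0, 0, 2); (0, 4, 0); (3, 0, 0))


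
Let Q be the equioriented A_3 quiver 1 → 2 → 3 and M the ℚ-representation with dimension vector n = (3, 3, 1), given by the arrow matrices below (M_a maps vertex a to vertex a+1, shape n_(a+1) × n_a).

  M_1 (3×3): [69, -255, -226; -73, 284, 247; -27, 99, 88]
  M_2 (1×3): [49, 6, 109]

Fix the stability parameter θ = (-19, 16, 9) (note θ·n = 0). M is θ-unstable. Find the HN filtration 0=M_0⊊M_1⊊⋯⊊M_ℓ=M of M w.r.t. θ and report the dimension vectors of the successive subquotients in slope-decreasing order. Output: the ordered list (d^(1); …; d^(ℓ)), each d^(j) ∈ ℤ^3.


Via rank(M_{q-1}∘⋯∘M_p): M ≅ I[1,1], I[1,2]^2, I[2,3].
μ_θ-semistable layers: μ^(1)=16; μ^(2)=25/2; μ^(3)=-19

((0, 2, 0); (0, 1, 1); (3, 0, 0))
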